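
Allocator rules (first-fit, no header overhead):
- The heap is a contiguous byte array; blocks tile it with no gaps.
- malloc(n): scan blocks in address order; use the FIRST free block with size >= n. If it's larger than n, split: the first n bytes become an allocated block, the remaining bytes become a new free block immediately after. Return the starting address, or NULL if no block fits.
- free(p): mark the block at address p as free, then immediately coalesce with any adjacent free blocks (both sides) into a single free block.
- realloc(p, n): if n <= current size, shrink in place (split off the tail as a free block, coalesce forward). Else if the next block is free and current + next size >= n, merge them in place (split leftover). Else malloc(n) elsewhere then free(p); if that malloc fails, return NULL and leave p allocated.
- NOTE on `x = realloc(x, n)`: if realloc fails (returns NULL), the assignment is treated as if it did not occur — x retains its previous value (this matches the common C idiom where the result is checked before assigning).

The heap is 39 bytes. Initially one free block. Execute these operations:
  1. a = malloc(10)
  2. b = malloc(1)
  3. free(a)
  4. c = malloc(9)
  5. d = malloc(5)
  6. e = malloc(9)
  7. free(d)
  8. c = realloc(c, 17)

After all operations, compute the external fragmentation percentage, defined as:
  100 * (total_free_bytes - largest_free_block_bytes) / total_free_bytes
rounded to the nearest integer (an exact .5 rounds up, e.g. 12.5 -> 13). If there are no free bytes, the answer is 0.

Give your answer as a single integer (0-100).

Answer: 30

Derivation:
Op 1: a = malloc(10) -> a = 0; heap: [0-9 ALLOC][10-38 FREE]
Op 2: b = malloc(1) -> b = 10; heap: [0-9 ALLOC][10-10 ALLOC][11-38 FREE]
Op 3: free(a) -> (freed a); heap: [0-9 FREE][10-10 ALLOC][11-38 FREE]
Op 4: c = malloc(9) -> c = 0; heap: [0-8 ALLOC][9-9 FREE][10-10 ALLOC][11-38 FREE]
Op 5: d = malloc(5) -> d = 11; heap: [0-8 ALLOC][9-9 FREE][10-10 ALLOC][11-15 ALLOC][16-38 FREE]
Op 6: e = malloc(9) -> e = 16; heap: [0-8 ALLOC][9-9 FREE][10-10 ALLOC][11-15 ALLOC][16-24 ALLOC][25-38 FREE]
Op 7: free(d) -> (freed d); heap: [0-8 ALLOC][9-9 FREE][10-10 ALLOC][11-15 FREE][16-24 ALLOC][25-38 FREE]
Op 8: c = realloc(c, 17) -> NULL (c unchanged); heap: [0-8 ALLOC][9-9 FREE][10-10 ALLOC][11-15 FREE][16-24 ALLOC][25-38 FREE]
Free blocks: [1 5 14] total_free=20 largest=14 -> 100*(20-14)/20 = 600/20 = 30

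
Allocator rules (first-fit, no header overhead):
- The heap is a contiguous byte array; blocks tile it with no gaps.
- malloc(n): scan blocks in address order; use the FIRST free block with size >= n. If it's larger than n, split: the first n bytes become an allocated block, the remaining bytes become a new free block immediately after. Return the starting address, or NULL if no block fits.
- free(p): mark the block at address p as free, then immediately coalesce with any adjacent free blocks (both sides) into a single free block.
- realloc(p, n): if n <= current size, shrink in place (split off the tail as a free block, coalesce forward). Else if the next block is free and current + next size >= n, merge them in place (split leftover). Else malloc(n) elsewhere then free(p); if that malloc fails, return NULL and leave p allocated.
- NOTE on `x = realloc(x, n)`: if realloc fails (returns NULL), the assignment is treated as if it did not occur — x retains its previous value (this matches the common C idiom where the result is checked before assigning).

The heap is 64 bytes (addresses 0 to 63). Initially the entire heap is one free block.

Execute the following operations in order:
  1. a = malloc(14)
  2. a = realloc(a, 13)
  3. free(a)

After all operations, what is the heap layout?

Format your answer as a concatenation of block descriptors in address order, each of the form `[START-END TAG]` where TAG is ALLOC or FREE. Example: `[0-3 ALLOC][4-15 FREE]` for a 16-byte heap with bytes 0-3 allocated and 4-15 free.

Op 1: a = malloc(14) -> a = 0; heap: [0-13 ALLOC][14-63 FREE]
Op 2: a = realloc(a, 13) -> a = 0; heap: [0-12 ALLOC][13-63 FREE]
Op 3: free(a) -> (freed a); heap: [0-63 FREE]

Answer: [0-63 FREE]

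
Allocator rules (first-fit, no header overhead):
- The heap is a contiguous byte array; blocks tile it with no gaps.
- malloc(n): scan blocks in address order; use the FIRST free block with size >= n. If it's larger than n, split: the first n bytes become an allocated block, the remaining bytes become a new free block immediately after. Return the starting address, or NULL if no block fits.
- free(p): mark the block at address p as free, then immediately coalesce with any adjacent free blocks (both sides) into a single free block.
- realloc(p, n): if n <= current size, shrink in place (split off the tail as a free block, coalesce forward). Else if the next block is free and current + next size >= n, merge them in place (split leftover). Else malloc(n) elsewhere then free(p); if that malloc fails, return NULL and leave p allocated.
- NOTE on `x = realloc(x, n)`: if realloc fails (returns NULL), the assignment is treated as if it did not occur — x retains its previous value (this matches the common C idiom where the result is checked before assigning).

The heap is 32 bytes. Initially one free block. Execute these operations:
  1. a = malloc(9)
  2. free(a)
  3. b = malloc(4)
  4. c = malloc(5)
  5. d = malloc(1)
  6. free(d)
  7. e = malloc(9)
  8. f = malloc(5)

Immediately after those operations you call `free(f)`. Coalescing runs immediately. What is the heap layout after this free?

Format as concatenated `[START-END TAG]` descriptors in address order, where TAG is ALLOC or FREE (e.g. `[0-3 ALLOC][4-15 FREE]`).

Op 1: a = malloc(9) -> a = 0; heap: [0-8 ALLOC][9-31 FREE]
Op 2: free(a) -> (freed a); heap: [0-31 FREE]
Op 3: b = malloc(4) -> b = 0; heap: [0-3 ALLOC][4-31 FREE]
Op 4: c = malloc(5) -> c = 4; heap: [0-3 ALLOC][4-8 ALLOC][9-31 FREE]
Op 5: d = malloc(1) -> d = 9; heap: [0-3 ALLOC][4-8 ALLOC][9-9 ALLOC][10-31 FREE]
Op 6: free(d) -> (freed d); heap: [0-3 ALLOC][4-8 ALLOC][9-31 FREE]
Op 7: e = malloc(9) -> e = 9; heap: [0-3 ALLOC][4-8 ALLOC][9-17 ALLOC][18-31 FREE]
Op 8: f = malloc(5) -> f = 18; heap: [0-3 ALLOC][4-8 ALLOC][9-17 ALLOC][18-22 ALLOC][23-31 FREE]
free(f): f = 18 -> block [18-22 ALLOC]; mark free, coalesce with adjacent free neighbors -> [0-3 ALLOC][4-8 ALLOC][9-17 ALLOC][18-31 FREE]

Answer: [0-3 ALLOC][4-8 ALLOC][9-17 ALLOC][18-31 FREE]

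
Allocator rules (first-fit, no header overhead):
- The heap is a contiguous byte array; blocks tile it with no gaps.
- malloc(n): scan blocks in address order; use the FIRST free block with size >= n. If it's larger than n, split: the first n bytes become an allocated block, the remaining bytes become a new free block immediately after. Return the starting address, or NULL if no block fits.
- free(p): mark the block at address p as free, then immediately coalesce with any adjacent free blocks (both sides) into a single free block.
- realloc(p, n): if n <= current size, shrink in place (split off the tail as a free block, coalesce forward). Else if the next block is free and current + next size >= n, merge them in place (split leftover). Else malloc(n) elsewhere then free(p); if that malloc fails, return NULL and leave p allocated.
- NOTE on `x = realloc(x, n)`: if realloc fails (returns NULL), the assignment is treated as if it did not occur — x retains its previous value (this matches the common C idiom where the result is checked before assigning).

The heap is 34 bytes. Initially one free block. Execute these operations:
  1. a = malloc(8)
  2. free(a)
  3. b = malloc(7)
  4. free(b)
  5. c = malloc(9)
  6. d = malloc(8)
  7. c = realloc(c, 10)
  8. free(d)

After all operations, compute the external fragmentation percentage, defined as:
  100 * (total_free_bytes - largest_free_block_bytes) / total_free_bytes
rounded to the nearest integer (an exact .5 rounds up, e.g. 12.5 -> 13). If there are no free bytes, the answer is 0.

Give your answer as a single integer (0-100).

Op 1: a = malloc(8) -> a = 0; heap: [0-7 ALLOC][8-33 FREE]
Op 2: free(a) -> (freed a); heap: [0-33 FREE]
Op 3: b = malloc(7) -> b = 0; heap: [0-6 ALLOC][7-33 FREE]
Op 4: free(b) -> (freed b); heap: [0-33 FREE]
Op 5: c = malloc(9) -> c = 0; heap: [0-8 ALLOC][9-33 FREE]
Op 6: d = malloc(8) -> d = 9; heap: [0-8 ALLOC][9-16 ALLOC][17-33 FREE]
Op 7: c = realloc(c, 10) -> c = 17; heap: [0-8 FREE][9-16 ALLOC][17-26 ALLOC][27-33 FREE]
Op 8: free(d) -> (freed d); heap: [0-16 FREE][17-26 ALLOC][27-33 FREE]
Free blocks: [17 7] total_free=24 largest=17 -> 100*(24-17)/24 = 700/24 ≈ 29.167 -> rounds to 29

Answer: 29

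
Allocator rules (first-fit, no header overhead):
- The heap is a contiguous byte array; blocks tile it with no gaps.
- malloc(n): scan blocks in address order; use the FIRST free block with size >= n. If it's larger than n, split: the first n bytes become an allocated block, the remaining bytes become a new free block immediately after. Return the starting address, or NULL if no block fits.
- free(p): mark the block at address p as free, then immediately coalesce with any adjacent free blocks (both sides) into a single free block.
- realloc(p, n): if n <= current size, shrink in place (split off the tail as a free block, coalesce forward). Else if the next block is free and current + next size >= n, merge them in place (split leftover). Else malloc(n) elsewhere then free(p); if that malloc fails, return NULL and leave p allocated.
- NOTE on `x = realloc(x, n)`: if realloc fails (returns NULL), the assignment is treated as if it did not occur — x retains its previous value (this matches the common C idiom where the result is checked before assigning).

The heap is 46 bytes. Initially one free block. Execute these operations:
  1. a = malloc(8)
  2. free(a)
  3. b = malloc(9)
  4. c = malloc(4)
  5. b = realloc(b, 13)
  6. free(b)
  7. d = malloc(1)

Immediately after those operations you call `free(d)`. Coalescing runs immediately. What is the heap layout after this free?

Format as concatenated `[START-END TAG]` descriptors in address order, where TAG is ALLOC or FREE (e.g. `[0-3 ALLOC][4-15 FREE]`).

Op 1: a = malloc(8) -> a = 0; heap: [0-7 ALLOC][8-45 FREE]
Op 2: free(a) -> (freed a); heap: [0-45 FREE]
Op 3: b = malloc(9) -> b = 0; heap: [0-8 ALLOC][9-45 FREE]
Op 4: c = malloc(4) -> c = 9; heap: [0-8 ALLOC][9-12 ALLOC][13-45 FREE]
Op 5: b = realloc(b, 13) -> b = 13; heap: [0-8 FREE][9-12 ALLOC][13-25 ALLOC][26-45 FREE]
Op 6: free(b) -> (freed b); heap: [0-8 FREE][9-12 ALLOC][13-45 FREE]
Op 7: d = malloc(1) -> d = 0; heap: [0-0 ALLOC][1-8 FREE][9-12 ALLOC][13-45 FREE]
free(d): d = 0 -> block [0-0 ALLOC]; mark free, coalesce with adjacent free neighbors -> [0-8 FREE][9-12 ALLOC][13-45 FREE]

Answer: [0-8 FREE][9-12 ALLOC][13-45 FREE]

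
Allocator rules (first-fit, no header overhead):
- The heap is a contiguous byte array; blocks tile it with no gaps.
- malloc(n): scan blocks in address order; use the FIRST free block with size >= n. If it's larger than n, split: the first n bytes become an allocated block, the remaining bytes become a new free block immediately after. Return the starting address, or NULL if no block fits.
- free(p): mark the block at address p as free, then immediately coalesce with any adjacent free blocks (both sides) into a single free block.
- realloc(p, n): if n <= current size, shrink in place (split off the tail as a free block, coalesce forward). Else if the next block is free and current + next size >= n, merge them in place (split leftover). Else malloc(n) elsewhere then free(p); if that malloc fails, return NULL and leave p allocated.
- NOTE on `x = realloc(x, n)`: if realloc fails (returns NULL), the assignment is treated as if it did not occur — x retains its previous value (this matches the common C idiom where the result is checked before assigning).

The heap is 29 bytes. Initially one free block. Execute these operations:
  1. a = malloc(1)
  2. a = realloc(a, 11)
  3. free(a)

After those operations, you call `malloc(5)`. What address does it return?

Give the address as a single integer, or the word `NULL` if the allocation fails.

Answer: 0

Derivation:
Op 1: a = malloc(1) -> a = 0; heap: [0-0 ALLOC][1-28 FREE]
Op 2: a = realloc(a, 11) -> a = 0; heap: [0-10 ALLOC][11-28 FREE]
Op 3: free(a) -> (freed a); heap: [0-28 FREE]
malloc(5): first-fit scan over [0-28 FREE] -> 0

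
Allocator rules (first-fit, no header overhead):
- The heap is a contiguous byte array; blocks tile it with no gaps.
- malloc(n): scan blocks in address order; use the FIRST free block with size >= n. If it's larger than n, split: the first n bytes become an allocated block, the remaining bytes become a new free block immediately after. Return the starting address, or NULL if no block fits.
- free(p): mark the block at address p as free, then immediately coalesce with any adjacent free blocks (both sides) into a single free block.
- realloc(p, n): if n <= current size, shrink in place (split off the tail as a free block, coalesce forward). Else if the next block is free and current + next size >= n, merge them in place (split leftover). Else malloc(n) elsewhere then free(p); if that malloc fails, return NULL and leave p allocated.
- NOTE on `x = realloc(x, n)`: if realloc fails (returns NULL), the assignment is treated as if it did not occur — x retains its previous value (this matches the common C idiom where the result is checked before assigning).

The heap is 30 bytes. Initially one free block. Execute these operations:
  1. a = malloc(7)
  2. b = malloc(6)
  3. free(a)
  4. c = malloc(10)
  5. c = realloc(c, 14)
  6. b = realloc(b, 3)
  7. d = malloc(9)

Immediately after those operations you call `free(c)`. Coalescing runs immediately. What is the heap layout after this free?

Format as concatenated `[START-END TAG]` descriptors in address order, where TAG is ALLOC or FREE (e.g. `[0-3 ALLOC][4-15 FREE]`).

Answer: [0-6 FREE][7-9 ALLOC][10-29 FREE]

Derivation:
Op 1: a = malloc(7) -> a = 0; heap: [0-6 ALLOC][7-29 FREE]
Op 2: b = malloc(6) -> b = 7; heap: [0-6 ALLOC][7-12 ALLOC][13-29 FREE]
Op 3: free(a) -> (freed a); heap: [0-6 FREE][7-12 ALLOC][13-29 FREE]
Op 4: c = malloc(10) -> c = 13; heap: [0-6 FREE][7-12 ALLOC][13-22 ALLOC][23-29 FREE]
Op 5: c = realloc(c, 14) -> c = 13; heap: [0-6 FREE][7-12 ALLOC][13-26 ALLOC][27-29 FREE]
Op 6: b = realloc(b, 3) -> b = 7; heap: [0-6 FREE][7-9 ALLOC][10-12 FREE][13-26 ALLOC][27-29 FREE]
Op 7: d = malloc(9) -> d = NULL; heap: [0-6 FREE][7-9 ALLOC][10-12 FREE][13-26 ALLOC][27-29 FREE]
free(c): c = 13 -> block [13-26 ALLOC]; mark free, coalesce with adjacent free neighbors -> [0-6 FREE][7-9 ALLOC][10-29 FREE]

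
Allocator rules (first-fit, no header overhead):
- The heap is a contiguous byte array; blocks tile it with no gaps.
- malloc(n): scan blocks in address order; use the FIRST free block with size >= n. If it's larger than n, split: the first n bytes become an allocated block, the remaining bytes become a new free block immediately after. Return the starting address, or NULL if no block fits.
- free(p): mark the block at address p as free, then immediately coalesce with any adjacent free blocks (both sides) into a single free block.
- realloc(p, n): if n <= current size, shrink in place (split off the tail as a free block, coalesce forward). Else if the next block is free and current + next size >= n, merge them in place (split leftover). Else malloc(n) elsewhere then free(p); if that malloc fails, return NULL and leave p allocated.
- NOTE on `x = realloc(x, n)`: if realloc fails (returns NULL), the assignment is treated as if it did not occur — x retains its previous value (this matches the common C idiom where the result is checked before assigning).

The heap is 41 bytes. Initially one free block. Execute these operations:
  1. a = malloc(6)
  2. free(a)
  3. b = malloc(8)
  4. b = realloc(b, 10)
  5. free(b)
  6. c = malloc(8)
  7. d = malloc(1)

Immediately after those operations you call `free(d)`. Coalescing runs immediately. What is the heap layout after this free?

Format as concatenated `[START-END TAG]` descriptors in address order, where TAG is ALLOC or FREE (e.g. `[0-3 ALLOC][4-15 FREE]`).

Answer: [0-7 ALLOC][8-40 FREE]

Derivation:
Op 1: a = malloc(6) -> a = 0; heap: [0-5 ALLOC][6-40 FREE]
Op 2: free(a) -> (freed a); heap: [0-40 FREE]
Op 3: b = malloc(8) -> b = 0; heap: [0-7 ALLOC][8-40 FREE]
Op 4: b = realloc(b, 10) -> b = 0; heap: [0-9 ALLOC][10-40 FREE]
Op 5: free(b) -> (freed b); heap: [0-40 FREE]
Op 6: c = malloc(8) -> c = 0; heap: [0-7 ALLOC][8-40 FREE]
Op 7: d = malloc(1) -> d = 8; heap: [0-7 ALLOC][8-8 ALLOC][9-40 FREE]
free(d): d = 8 -> block [8-8 ALLOC]; mark free, coalesce with adjacent free neighbors -> [0-7 ALLOC][8-40 FREE]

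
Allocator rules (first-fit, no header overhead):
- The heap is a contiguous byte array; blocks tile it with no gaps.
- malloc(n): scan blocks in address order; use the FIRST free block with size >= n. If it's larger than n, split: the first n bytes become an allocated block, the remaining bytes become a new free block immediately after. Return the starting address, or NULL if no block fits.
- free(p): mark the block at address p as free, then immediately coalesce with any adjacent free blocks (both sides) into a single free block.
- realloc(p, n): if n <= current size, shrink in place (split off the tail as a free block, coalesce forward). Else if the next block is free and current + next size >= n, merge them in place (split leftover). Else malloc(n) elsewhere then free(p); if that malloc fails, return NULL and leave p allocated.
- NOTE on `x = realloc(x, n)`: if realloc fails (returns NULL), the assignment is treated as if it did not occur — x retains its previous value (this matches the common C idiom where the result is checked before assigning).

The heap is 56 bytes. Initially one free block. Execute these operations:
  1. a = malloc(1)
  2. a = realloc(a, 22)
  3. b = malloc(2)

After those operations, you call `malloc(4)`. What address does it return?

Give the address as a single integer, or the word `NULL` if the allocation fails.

Op 1: a = malloc(1) -> a = 0; heap: [0-0 ALLOC][1-55 FREE]
Op 2: a = realloc(a, 22) -> a = 0; heap: [0-21 ALLOC][22-55 FREE]
Op 3: b = malloc(2) -> b = 22; heap: [0-21 ALLOC][22-23 ALLOC][24-55 FREE]
malloc(4): first-fit scan over [0-21 ALLOC][22-23 ALLOC][24-55 FREE] -> 24

Answer: 24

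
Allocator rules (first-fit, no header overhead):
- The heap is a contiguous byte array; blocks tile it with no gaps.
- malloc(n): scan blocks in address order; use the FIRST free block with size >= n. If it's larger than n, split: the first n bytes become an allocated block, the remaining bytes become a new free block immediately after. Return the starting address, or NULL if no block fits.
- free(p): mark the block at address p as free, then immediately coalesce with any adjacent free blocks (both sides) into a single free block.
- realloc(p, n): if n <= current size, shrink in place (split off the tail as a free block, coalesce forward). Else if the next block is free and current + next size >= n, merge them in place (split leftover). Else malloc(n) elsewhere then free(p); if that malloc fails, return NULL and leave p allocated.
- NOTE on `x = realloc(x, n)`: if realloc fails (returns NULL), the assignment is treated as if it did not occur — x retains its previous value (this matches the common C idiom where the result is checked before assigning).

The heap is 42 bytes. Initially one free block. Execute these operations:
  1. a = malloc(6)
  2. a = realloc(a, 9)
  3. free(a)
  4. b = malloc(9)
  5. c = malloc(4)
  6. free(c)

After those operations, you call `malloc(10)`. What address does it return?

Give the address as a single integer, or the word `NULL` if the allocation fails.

Answer: 9

Derivation:
Op 1: a = malloc(6) -> a = 0; heap: [0-5 ALLOC][6-41 FREE]
Op 2: a = realloc(a, 9) -> a = 0; heap: [0-8 ALLOC][9-41 FREE]
Op 3: free(a) -> (freed a); heap: [0-41 FREE]
Op 4: b = malloc(9) -> b = 0; heap: [0-8 ALLOC][9-41 FREE]
Op 5: c = malloc(4) -> c = 9; heap: [0-8 ALLOC][9-12 ALLOC][13-41 FREE]
Op 6: free(c) -> (freed c); heap: [0-8 ALLOC][9-41 FREE]
malloc(10): first-fit scan over [0-8 ALLOC][9-41 FREE] -> 9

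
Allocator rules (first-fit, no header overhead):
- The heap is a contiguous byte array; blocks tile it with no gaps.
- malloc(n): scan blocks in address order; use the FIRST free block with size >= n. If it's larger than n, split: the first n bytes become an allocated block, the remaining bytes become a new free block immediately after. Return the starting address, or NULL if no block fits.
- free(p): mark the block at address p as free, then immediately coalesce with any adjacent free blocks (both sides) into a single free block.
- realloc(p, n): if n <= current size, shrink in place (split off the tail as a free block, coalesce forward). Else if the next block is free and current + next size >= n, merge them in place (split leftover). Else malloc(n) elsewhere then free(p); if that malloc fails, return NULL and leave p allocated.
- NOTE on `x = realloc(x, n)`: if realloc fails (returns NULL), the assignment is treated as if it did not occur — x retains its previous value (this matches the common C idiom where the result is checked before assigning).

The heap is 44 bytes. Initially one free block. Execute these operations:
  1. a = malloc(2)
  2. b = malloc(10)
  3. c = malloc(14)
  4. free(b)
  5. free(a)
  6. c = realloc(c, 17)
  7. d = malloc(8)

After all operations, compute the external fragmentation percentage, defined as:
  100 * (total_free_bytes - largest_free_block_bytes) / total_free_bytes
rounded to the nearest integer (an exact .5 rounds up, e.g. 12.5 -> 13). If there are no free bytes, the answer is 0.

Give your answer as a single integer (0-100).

Op 1: a = malloc(2) -> a = 0; heap: [0-1 ALLOC][2-43 FREE]
Op 2: b = malloc(10) -> b = 2; heap: [0-1 ALLOC][2-11 ALLOC][12-43 FREE]
Op 3: c = malloc(14) -> c = 12; heap: [0-1 ALLOC][2-11 ALLOC][12-25 ALLOC][26-43 FREE]
Op 4: free(b) -> (freed b); heap: [0-1 ALLOC][2-11 FREE][12-25 ALLOC][26-43 FREE]
Op 5: free(a) -> (freed a); heap: [0-11 FREE][12-25 ALLOC][26-43 FREE]
Op 6: c = realloc(c, 17) -> c = 12; heap: [0-11 FREE][12-28 ALLOC][29-43 FREE]
Op 7: d = malloc(8) -> d = 0; heap: [0-7 ALLOC][8-11 FREE][12-28 ALLOC][29-43 FREE]
Free blocks: [4 15] total_free=19 largest=15 -> 100*(19-15)/19 = 400/19 ≈ 21.053 -> rounds to 21

Answer: 21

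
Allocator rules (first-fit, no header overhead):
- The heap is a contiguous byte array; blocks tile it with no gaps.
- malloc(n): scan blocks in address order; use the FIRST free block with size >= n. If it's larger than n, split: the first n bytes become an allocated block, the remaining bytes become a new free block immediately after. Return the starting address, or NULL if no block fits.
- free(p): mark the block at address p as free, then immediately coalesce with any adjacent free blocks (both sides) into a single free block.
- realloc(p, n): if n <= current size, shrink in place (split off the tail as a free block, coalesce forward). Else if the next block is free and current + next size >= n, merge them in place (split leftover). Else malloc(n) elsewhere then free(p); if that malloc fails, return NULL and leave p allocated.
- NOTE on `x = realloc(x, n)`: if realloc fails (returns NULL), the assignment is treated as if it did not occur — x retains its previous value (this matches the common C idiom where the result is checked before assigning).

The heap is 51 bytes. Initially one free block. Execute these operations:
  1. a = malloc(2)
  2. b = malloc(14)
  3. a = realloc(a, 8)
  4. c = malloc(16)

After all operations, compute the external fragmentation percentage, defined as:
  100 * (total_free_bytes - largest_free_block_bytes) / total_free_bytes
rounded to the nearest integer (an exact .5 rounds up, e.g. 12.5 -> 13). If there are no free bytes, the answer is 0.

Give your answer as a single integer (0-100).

Op 1: a = malloc(2) -> a = 0; heap: [0-1 ALLOC][2-50 FREE]
Op 2: b = malloc(14) -> b = 2; heap: [0-1 ALLOC][2-15 ALLOC][16-50 FREE]
Op 3: a = realloc(a, 8) -> a = 16; heap: [0-1 FREE][2-15 ALLOC][16-23 ALLOC][24-50 FREE]
Op 4: c = malloc(16) -> c = 24; heap: [0-1 FREE][2-15 ALLOC][16-23 ALLOC][24-39 ALLOC][40-50 FREE]
Free blocks: [2 11] total_free=13 largest=11 -> 100*(13-11)/13 = 200/13 ≈ 15.385 -> rounds to 15

Answer: 15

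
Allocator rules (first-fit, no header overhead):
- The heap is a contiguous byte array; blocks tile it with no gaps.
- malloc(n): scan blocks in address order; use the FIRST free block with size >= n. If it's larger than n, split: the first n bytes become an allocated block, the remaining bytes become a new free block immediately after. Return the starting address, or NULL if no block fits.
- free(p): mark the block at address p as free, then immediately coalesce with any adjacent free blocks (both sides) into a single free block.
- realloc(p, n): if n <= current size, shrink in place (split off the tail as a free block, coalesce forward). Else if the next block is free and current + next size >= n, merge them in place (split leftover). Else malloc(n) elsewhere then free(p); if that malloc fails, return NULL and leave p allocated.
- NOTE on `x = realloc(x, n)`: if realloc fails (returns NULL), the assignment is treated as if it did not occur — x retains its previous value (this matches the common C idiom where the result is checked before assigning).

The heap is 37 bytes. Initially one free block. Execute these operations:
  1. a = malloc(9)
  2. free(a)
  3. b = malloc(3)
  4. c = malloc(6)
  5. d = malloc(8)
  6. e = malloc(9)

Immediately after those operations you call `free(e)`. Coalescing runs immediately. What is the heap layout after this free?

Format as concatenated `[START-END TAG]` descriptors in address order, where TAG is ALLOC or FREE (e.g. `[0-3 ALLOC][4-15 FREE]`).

Op 1: a = malloc(9) -> a = 0; heap: [0-8 ALLOC][9-36 FREE]
Op 2: free(a) -> (freed a); heap: [0-36 FREE]
Op 3: b = malloc(3) -> b = 0; heap: [0-2 ALLOC][3-36 FREE]
Op 4: c = malloc(6) -> c = 3; heap: [0-2 ALLOC][3-8 ALLOC][9-36 FREE]
Op 5: d = malloc(8) -> d = 9; heap: [0-2 ALLOC][3-8 ALLOC][9-16 ALLOC][17-36 FREE]
Op 6: e = malloc(9) -> e = 17; heap: [0-2 ALLOC][3-8 ALLOC][9-16 ALLOC][17-25 ALLOC][26-36 FREE]
free(e): e = 17 -> block [17-25 ALLOC]; mark free, coalesce with adjacent free neighbors -> [0-2 ALLOC][3-8 ALLOC][9-16 ALLOC][17-36 FREE]

Answer: [0-2 ALLOC][3-8 ALLOC][9-16 ALLOC][17-36 FREE]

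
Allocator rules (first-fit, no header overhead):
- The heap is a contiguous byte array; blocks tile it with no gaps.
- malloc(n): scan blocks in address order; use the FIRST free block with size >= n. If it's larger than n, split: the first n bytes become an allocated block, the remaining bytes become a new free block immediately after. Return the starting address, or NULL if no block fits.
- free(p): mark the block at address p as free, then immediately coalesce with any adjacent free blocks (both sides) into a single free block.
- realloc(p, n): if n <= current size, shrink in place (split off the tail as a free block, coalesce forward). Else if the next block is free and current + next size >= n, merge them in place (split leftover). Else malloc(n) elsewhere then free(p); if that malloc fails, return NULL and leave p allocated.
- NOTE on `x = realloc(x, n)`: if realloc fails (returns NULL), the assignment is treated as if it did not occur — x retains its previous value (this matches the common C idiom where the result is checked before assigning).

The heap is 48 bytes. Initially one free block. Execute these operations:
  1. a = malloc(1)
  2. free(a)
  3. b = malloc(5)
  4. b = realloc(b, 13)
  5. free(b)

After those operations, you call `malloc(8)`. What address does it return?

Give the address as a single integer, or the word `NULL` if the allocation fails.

Answer: 0

Derivation:
Op 1: a = malloc(1) -> a = 0; heap: [0-0 ALLOC][1-47 FREE]
Op 2: free(a) -> (freed a); heap: [0-47 FREE]
Op 3: b = malloc(5) -> b = 0; heap: [0-4 ALLOC][5-47 FREE]
Op 4: b = realloc(b, 13) -> b = 0; heap: [0-12 ALLOC][13-47 FREE]
Op 5: free(b) -> (freed b); heap: [0-47 FREE]
malloc(8): first-fit scan over [0-47 FREE] -> 0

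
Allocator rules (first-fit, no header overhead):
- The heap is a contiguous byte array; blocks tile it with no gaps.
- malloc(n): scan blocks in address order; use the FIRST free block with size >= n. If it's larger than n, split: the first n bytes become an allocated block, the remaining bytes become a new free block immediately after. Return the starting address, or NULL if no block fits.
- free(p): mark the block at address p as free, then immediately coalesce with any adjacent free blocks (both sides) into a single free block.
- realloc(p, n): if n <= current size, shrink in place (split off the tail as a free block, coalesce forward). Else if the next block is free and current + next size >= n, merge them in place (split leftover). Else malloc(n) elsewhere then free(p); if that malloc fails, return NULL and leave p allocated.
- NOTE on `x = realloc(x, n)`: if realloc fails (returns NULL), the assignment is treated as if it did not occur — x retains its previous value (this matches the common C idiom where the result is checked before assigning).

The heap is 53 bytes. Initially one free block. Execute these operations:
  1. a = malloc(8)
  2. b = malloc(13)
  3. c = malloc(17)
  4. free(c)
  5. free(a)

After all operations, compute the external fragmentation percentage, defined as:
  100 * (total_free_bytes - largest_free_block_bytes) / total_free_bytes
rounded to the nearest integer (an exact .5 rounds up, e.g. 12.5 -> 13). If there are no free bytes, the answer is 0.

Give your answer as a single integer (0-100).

Op 1: a = malloc(8) -> a = 0; heap: [0-7 ALLOC][8-52 FREE]
Op 2: b = malloc(13) -> b = 8; heap: [0-7 ALLOC][8-20 ALLOC][21-52 FREE]
Op 3: c = malloc(17) -> c = 21; heap: [0-7 ALLOC][8-20 ALLOC][21-37 ALLOC][38-52 FREE]
Op 4: free(c) -> (freed c); heap: [0-7 ALLOC][8-20 ALLOC][21-52 FREE]
Op 5: free(a) -> (freed a); heap: [0-7 FREE][8-20 ALLOC][21-52 FREE]
Free blocks: [8 32] total_free=40 largest=32 -> 100*(40-32)/40 = 800/40 = 20

Answer: 20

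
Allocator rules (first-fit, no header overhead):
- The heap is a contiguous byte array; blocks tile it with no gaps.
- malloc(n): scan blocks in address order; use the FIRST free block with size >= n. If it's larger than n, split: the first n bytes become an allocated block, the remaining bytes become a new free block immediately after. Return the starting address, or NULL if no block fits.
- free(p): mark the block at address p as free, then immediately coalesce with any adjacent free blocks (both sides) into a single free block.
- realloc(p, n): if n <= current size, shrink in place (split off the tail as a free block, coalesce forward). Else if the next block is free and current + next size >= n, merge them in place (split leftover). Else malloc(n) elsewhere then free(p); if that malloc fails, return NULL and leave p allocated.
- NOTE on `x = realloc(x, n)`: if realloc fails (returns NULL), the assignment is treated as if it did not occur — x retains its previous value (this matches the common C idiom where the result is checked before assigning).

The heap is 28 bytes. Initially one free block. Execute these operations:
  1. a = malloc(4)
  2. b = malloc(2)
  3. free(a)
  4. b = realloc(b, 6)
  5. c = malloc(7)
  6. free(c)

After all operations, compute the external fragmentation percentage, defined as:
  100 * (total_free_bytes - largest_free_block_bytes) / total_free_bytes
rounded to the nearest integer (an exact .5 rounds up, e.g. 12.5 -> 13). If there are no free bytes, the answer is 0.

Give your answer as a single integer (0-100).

Answer: 18

Derivation:
Op 1: a = malloc(4) -> a = 0; heap: [0-3 ALLOC][4-27 FREE]
Op 2: b = malloc(2) -> b = 4; heap: [0-3 ALLOC][4-5 ALLOC][6-27 FREE]
Op 3: free(a) -> (freed a); heap: [0-3 FREE][4-5 ALLOC][6-27 FREE]
Op 4: b = realloc(b, 6) -> b = 4; heap: [0-3 FREE][4-9 ALLOC][10-27 FREE]
Op 5: c = malloc(7) -> c = 10; heap: [0-3 FREE][4-9 ALLOC][10-16 ALLOC][17-27 FREE]
Op 6: free(c) -> (freed c); heap: [0-3 FREE][4-9 ALLOC][10-27 FREE]
Free blocks: [4 18] total_free=22 largest=18 -> 100*(22-18)/22 = 400/22 ≈ 18.182 -> rounds to 18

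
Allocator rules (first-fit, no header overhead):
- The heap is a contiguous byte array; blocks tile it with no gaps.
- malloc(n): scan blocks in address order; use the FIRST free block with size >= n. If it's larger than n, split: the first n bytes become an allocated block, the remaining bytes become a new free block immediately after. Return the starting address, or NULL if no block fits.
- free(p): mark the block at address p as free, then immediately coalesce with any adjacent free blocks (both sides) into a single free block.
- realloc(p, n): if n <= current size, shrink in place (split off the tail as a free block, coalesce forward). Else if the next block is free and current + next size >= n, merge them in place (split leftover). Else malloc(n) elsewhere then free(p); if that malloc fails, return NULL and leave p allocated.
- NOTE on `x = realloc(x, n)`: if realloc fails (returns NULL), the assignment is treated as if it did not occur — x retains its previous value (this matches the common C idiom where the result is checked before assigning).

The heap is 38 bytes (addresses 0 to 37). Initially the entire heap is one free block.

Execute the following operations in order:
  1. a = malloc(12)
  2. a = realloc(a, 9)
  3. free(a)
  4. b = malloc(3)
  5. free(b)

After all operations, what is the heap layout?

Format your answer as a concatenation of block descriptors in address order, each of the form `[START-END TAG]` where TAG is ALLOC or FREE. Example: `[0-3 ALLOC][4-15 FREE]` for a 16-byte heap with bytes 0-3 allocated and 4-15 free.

Op 1: a = malloc(12) -> a = 0; heap: [0-11 ALLOC][12-37 FREE]
Op 2: a = realloc(a, 9) -> a = 0; heap: [0-8 ALLOC][9-37 FREE]
Op 3: free(a) -> (freed a); heap: [0-37 FREE]
Op 4: b = malloc(3) -> b = 0; heap: [0-2 ALLOC][3-37 FREE]
Op 5: free(b) -> (freed b); heap: [0-37 FREE]

Answer: [0-37 FREE]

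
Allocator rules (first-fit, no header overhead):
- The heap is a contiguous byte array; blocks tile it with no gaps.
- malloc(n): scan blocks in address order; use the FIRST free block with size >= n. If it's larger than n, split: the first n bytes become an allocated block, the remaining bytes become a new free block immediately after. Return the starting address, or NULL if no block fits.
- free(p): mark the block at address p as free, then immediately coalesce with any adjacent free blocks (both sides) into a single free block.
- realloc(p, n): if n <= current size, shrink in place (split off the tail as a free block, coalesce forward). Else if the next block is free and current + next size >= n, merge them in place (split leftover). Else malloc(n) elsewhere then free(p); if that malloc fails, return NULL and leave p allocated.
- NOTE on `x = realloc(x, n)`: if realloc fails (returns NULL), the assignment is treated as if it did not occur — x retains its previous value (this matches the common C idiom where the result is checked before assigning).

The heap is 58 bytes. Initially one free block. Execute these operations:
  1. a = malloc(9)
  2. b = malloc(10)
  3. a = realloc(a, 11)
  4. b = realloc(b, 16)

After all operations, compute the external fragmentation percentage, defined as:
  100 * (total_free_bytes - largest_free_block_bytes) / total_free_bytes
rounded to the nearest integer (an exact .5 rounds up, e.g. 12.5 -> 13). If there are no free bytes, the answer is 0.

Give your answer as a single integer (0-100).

Op 1: a = malloc(9) -> a = 0; heap: [0-8 ALLOC][9-57 FREE]
Op 2: b = malloc(10) -> b = 9; heap: [0-8 ALLOC][9-18 ALLOC][19-57 FREE]
Op 3: a = realloc(a, 11) -> a = 19; heap: [0-8 FREE][9-18 ALLOC][19-29 ALLOC][30-57 FREE]
Op 4: b = realloc(b, 16) -> b = 30; heap: [0-18 FREE][19-29 ALLOC][30-45 ALLOC][46-57 FREE]
Free blocks: [19 12] total_free=31 largest=19 -> 100*(31-19)/31 = 1200/31 ≈ 38.710 -> rounds to 39

Answer: 39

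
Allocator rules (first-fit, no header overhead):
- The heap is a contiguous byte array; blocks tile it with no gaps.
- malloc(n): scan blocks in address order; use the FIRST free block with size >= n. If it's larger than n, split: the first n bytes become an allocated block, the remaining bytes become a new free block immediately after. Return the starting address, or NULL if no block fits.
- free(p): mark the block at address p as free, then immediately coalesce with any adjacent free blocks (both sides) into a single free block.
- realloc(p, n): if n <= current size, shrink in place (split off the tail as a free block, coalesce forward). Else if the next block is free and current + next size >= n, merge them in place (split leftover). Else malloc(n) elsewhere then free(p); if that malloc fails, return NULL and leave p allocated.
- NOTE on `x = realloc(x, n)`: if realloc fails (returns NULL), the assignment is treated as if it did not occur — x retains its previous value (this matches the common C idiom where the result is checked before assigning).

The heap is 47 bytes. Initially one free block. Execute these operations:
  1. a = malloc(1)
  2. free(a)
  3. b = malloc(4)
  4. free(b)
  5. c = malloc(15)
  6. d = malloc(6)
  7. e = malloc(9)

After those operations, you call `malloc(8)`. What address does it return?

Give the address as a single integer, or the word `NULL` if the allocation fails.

Answer: 30

Derivation:
Op 1: a = malloc(1) -> a = 0; heap: [0-0 ALLOC][1-46 FREE]
Op 2: free(a) -> (freed a); heap: [0-46 FREE]
Op 3: b = malloc(4) -> b = 0; heap: [0-3 ALLOC][4-46 FREE]
Op 4: free(b) -> (freed b); heap: [0-46 FREE]
Op 5: c = malloc(15) -> c = 0; heap: [0-14 ALLOC][15-46 FREE]
Op 6: d = malloc(6) -> d = 15; heap: [0-14 ALLOC][15-20 ALLOC][21-46 FREE]
Op 7: e = malloc(9) -> e = 21; heap: [0-14 ALLOC][15-20 ALLOC][21-29 ALLOC][30-46 FREE]
malloc(8): first-fit scan over [0-14 ALLOC][15-20 ALLOC][21-29 ALLOC][30-46 FREE] -> 30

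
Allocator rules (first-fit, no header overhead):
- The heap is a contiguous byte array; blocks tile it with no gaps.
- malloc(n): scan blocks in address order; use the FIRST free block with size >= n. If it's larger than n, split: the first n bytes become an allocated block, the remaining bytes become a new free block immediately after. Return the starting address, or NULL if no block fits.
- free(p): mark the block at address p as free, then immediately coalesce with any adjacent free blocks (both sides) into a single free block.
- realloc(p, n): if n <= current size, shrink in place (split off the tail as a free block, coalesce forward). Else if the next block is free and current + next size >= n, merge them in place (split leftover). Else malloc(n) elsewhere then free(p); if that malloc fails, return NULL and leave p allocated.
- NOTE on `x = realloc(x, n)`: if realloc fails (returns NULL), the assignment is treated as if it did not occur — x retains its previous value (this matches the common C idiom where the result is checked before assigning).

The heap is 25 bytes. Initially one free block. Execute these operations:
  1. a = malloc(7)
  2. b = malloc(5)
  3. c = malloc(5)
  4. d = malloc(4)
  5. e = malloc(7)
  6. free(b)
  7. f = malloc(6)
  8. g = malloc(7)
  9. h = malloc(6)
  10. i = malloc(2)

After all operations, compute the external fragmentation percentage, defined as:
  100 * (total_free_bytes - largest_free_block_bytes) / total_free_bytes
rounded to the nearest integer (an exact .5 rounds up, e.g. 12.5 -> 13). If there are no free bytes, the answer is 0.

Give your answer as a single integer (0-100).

Answer: 43

Derivation:
Op 1: a = malloc(7) -> a = 0; heap: [0-6 ALLOC][7-24 FREE]
Op 2: b = malloc(5) -> b = 7; heap: [0-6 ALLOC][7-11 ALLOC][12-24 FREE]
Op 3: c = malloc(5) -> c = 12; heap: [0-6 ALLOC][7-11 ALLOC][12-16 ALLOC][17-24 FREE]
Op 4: d = malloc(4) -> d = 17; heap: [0-6 ALLOC][7-11 ALLOC][12-16 ALLOC][17-20 ALLOC][21-24 FREE]
Op 5: e = malloc(7) -> e = NULL; heap: [0-6 ALLOC][7-11 ALLOC][12-16 ALLOC][17-20 ALLOC][21-24 FREE]
Op 6: free(b) -> (freed b); heap: [0-6 ALLOC][7-11 FREE][12-16 ALLOC][17-20 ALLOC][21-24 FREE]
Op 7: f = malloc(6) -> f = NULL; heap: [0-6 ALLOC][7-11 FREE][12-16 ALLOC][17-20 ALLOC][21-24 FREE]
Op 8: g = malloc(7) -> g = NULL; heap: [0-6 ALLOC][7-11 FREE][12-16 ALLOC][17-20 ALLOC][21-24 FREE]
Op 9: h = malloc(6) -> h = NULL; heap: [0-6 ALLOC][7-11 FREE][12-16 ALLOC][17-20 ALLOC][21-24 FREE]
Op 10: i = malloc(2) -> i = 7; heap: [0-6 ALLOC][7-8 ALLOC][9-11 FREE][12-16 ALLOC][17-20 ALLOC][21-24 FREE]
Free blocks: [3 4] total_free=7 largest=4 -> 100*(7-4)/7 = 300/7 ≈ 42.857 -> rounds to 43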